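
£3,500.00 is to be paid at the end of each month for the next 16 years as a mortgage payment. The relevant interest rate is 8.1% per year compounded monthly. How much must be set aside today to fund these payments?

This is an ordinary annuity: 192 payments of £3,500.00 at the end of each month.
Periodic rate r = 0.081/12 per month; n is counted in months.
PV = PMT × [(1 − (1+r)^−n)/r] = 3,500 × [1 − (1+r)^−192] / r = £376,020.21

£376,020.21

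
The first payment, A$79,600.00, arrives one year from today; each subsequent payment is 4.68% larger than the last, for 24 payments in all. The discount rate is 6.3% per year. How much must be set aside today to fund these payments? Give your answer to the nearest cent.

A$1,514,754.97

Periodic rate r = 0.063 per year.
Growing ordinary annuity: PV = PMT₁ × [1 − ((1+g)/(1+r))^n] / (r − g) = 79,600 × [1 − ((1+0.0468)/(1+r))^24] / (r − 0.0468) = A$1,514,754.97.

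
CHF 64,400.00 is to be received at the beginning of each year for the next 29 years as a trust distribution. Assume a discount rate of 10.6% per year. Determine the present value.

This is an annuity due: 29 payments of CHF 64,400.00 at the beginning of each year.
Periodic rate r = 0.106 per year.
PV = PMT × [(1 − (1+r)^−n)/r] × (1+r) = 64,400 × [1 − (1+r)^−29] / r × (1+r) = CHF 635,769.85

CHF 635,769.85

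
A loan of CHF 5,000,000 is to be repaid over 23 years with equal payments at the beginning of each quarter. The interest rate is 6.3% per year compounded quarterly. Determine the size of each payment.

Level annuity due; solve PV = PMT × [(1 − (1+r)^−n)/r] × (1+r) for PMT.
Periodic rate r = 0.063/4 per quarter; n is counted in quarters.
With n = 92: PMT = 5,000,000 / ([(1 − (1+r)^−n)/r] × (1+r)) = CHF 101,673.48

CHF 101,673.48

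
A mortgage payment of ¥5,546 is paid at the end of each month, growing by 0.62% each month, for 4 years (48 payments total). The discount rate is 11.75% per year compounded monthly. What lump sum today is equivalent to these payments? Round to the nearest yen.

Periodic rate r = 0.1175/12 per month; n is counted in months.
Growing ordinary annuity: PV = PMT₁ × [1 − ((1+g)/(1+r))^n] / (r − g) = 5,546 × [1 − ((1+0.0062)/(1+r))^48] / (r − 0.0062) = ¥242,746.

¥242,746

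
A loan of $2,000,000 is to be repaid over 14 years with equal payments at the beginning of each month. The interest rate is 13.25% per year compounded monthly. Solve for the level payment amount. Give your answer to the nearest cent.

$25,942.40

Level annuity due; solve PV = PMT × [(1 − (1+r)^−n)/r] × (1+r) for PMT.
Periodic rate r = 0.1325/12 per month; n is counted in months.
With n = 168: PMT = 2,000,000 / ([(1 − (1+r)^−n)/r] × (1+r)) = $25,942.40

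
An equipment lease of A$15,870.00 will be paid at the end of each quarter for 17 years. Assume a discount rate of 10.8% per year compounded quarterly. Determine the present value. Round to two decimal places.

This is an ordinary annuity: 68 payments of A$15,870.00 at the end of each quarter.
Periodic rate r = 0.108/4 per quarter; n is counted in quarters.
PV = PMT × [(1 − (1+r)^−n)/r] = 15,870 × [1 − (1+r)^−68] / r = A$491,744.22

A$491,744.22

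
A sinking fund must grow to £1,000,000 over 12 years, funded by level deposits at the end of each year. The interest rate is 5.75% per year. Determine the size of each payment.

Level ordinary annuity; solve FV = PMT × [((1+r)^n − 1)/r] for PMT.
Periodic rate r = 0.0575 per year.
With n = 12: PMT = 1,000,000 / ([((1+r)^n − 1)/r]) = £60,147.67

£60,147.67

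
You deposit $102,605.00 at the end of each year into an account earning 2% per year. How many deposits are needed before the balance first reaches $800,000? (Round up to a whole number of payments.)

8 payments

Periodic rate r = 0.02 per year.
Ordinary annuity FV: 800,000 = 102,605 × [((1+r)^n − 1)/r].
(1+r)^n = 1 + 800,000 × r / 102,605, so n = ln(1 + 800,000·r/102,605) / ln(1+r) = 7.32.
Round up to a whole number of payments: n = 8.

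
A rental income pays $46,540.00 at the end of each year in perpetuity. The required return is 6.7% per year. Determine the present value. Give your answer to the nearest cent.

Periodic rate r = 0.067 per year.
Level perpetuity: PV = PMT / r = 46,540 / (0.067) = $694,626.87.

$694,626.87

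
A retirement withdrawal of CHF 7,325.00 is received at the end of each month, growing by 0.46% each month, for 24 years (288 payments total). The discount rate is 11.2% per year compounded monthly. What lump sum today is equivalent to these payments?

Periodic rate r = 0.112/12 per month; n is counted in months.
Growing ordinary annuity: PV = PMT₁ × [1 − ((1+g)/(1+r))^n] / (r − g) = 7,325 × [1 − ((1+0.0046)/(1+r))^288] / (r − 0.0046) = CHF 1,147,861.89.

CHF 1,147,861.89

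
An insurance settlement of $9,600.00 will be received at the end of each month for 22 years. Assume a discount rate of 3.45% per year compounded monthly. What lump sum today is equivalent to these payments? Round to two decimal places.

$1,774,265.68

This is an ordinary annuity: 264 payments of $9,600.00 at the end of each month.
Periodic rate r = 0.0345/12 per month; n is counted in months.
PV = PMT × [(1 − (1+r)^−n)/r] = 9,600 × [1 − (1+r)^−264] / r = $1,774,265.68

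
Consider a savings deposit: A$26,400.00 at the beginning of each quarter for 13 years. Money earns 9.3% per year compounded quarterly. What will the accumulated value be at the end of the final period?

This is an annuity due: 52 deposits of A$26,400.00 at the beginning of each quarter.
Periodic rate r = 0.093/4 per quarter; n is counted in quarters.
FV = PMT × [((1+r)^n − 1)/r] × (1+r) = 26,400 × [(1+r)^52 − 1] / r × (1+r) = A$2,677,078.86

A$2,677,078.86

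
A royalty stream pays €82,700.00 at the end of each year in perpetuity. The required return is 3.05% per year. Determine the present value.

Periodic rate r = 0.0305 per year.
Level perpetuity: PV = PMT / r = 82,700 / (0.0305) = €2,711,475.41.

€2,711,475.41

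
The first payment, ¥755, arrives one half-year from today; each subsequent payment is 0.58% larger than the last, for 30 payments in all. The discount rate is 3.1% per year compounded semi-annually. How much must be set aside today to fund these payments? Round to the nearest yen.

Periodic rate r = 0.031/2 per half-year; n is counted in half-years.
Growing ordinary annuity: PV = PMT₁ × [1 − ((1+g)/(1+r))^n] / (r − g) = 755 × [1 − ((1+0.0058)/(1+r))^30] / (r − 0.0058) = ¥19,474.

¥19,474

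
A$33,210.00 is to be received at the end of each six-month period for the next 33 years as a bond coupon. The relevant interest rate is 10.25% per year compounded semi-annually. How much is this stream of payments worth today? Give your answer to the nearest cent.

This is an ordinary annuity: 66 payments of A$33,210.00 at the end of each six-month period.
Periodic rate r = 0.1025/2 per half-year; n is counted in half-years.
PV = PMT × [(1 − (1+r)^−n)/r] = 33,210 × [1 − (1+r)^−66] / r = A$624,068.03

A$624,068.03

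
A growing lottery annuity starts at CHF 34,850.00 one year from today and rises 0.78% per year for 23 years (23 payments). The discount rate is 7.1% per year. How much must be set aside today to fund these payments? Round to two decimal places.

CHF 415,299.01

Periodic rate r = 0.071 per year.
Growing ordinary annuity: PV = PMT₁ × [1 − ((1+g)/(1+r))^n] / (r − g) = 34,850 × [1 − ((1+0.0078)/(1+r))^23] / (r − 0.0078) = CHF 415,299.01.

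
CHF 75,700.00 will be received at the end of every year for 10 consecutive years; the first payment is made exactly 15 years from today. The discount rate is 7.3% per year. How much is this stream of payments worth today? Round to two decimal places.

Ordinary annuity of 10 payments, first payment at period 15.
Periodic rate r = 0.073 per year.
The ordinary-annuity PV formula values the stream one period before the first payment (period 14); discount that back 14 periods:
PV₀ = 75,700 × [1 − (1+r)^−10] / r × (1+r)^−14 = CHF 195,550.07

CHF 195,550.07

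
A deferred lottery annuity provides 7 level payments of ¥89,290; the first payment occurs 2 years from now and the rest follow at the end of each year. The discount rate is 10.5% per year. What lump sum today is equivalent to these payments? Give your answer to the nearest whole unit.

¥387,002

Ordinary annuity of 7 payments, first payment at period 2.
Periodic rate r = 0.105 per year.
The ordinary-annuity PV formula values the stream one period before the first payment (period 1); discount that back 1 periods:
PV₀ = 89,290 × [1 − (1+r)^−7] / r × (1+r)^−1 = ¥387,002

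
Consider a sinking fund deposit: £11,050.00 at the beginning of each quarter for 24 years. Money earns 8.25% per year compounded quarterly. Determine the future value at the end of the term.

This is an annuity due: 96 deposits of £11,050.00 at the beginning of each quarter.
Periodic rate r = 0.0825/4 per quarter; n is counted in quarters.
FV = PMT × [((1+r)^n − 1)/r] × (1+r) = 11,050 × [(1+r)^96 − 1] / r × (1+r) = £3,334,606.02

£3,334,606.02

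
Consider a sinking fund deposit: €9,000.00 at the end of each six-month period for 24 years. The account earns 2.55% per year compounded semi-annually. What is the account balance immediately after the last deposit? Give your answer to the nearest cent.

€590,820.34

This is an ordinary annuity: 48 deposits of €9,000.00 at the end of each six-month period.
Periodic rate r = 0.0255/2 per half-year; n is counted in half-years.
FV = PMT × [((1+r)^n − 1)/r] = 9,000 × [(1+r)^48 − 1] / r = €590,820.34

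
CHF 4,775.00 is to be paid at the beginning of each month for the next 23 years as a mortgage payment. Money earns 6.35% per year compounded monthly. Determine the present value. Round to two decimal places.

This is an annuity due: 276 payments of CHF 4,775.00 at the beginning of each month.
Periodic rate r = 0.0635/12 per month; n is counted in months.
PV = PMT × [(1 − (1+r)^−n)/r] × (1+r) = 4,775 × [1 − (1+r)^−276] / r × (1+r) = CHF 695,759.97

CHF 695,759.97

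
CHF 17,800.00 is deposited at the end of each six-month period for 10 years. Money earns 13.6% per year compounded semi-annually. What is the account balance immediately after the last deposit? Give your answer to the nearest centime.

This is an ordinary annuity: 20 deposits of CHF 17,800.00 at the end of each six-month period.
Periodic rate r = 0.136/2 per half-year; n is counted in half-years.
FV = PMT × [((1+r)^n − 1)/r] = 17,800 × [(1+r)^20 − 1] / r = CHF 713,979.86

CHF 713,979.86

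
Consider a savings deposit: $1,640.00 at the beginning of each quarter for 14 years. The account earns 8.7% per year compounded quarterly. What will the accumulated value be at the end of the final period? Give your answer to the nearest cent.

This is an annuity due: 56 deposits of $1,640.00 at the beginning of each quarter.
Periodic rate r = 0.087/4 per quarter; n is counted in quarters.
FV = PMT × [((1+r)^n − 1)/r] × (1+r) = 1,640 × [(1+r)^56 − 1] / r × (1+r) = $180,014.70

$180,014.70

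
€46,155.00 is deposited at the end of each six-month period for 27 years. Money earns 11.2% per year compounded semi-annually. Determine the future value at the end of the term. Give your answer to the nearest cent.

This is an ordinary annuity: 54 deposits of €46,155.00 at the end of each six-month period.
Periodic rate r = 0.112/2 per half-year; n is counted in half-years.
FV = PMT × [((1+r)^n − 1)/r] = 46,155 × [(1+r)^54 − 1] / r = €14,803,044.61

€14,803,044.61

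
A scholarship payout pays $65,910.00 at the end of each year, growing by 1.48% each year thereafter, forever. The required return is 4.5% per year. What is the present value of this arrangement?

Periodic rate r = 0.045 per year.
Growing perpetuity (Gordon): PV = PMT₁ / (r − g) = 65,910 / (r − 0.0148) = $2,182,450.33.

$2,182,450.33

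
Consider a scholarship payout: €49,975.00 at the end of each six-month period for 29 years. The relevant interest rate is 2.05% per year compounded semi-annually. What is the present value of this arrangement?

€2,176,906.65

This is an ordinary annuity: 58 payments of €49,975.00 at the end of each six-month period.
Periodic rate r = 0.0205/2 per half-year; n is counted in half-years.
PV = PMT × [(1 − (1+r)^−n)/r] = 49,975 × [1 − (1+r)^−58] / r = €2,176,906.65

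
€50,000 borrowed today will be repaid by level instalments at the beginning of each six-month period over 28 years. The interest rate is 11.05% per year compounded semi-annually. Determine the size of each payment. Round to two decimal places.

Level annuity due; solve PV = PMT × [(1 − (1+r)^−n)/r] × (1+r) for PMT.
Periodic rate r = 0.1105/2 per half-year; n is counted in half-years.
With n = 56: PMT = 50,000 / ([(1 − (1+r)^−n)/r] × (1+r)) = €2,753.37

€2,753.37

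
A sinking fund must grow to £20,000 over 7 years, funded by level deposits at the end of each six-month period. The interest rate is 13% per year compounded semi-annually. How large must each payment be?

£918.81

Level ordinary annuity; solve FV = PMT × [((1+r)^n − 1)/r] for PMT.
Periodic rate r = 0.13/2 per half-year; n is counted in half-years.
With n = 14: PMT = 20,000 / ([((1+r)^n − 1)/r]) = £918.81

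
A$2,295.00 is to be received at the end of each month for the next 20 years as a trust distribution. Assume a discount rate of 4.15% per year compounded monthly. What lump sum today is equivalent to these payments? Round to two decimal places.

A$373,831.20

This is an ordinary annuity: 240 payments of A$2,295.00 at the end of each month.
Periodic rate r = 0.0415/12 per month; n is counted in months.
PV = PMT × [(1 − (1+r)^−n)/r] = 2,295 × [1 − (1+r)^−240] / r = A$373,831.20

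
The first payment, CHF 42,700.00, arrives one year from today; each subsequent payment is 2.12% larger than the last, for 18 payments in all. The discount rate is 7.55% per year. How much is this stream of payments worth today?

CHF 476,890.22

Periodic rate r = 0.0755 per year.
Growing ordinary annuity: PV = PMT₁ × [1 − ((1+g)/(1+r))^n] / (r − g) = 42,700 × [1 − ((1+0.0212)/(1+r))^18] / (r − 0.0212) = CHF 476,890.22.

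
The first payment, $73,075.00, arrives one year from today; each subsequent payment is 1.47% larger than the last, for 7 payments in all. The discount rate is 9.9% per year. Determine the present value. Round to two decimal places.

$371,028.05

Periodic rate r = 0.099 per year.
Growing ordinary annuity: PV = PMT₁ × [1 − ((1+g)/(1+r))^n] / (r − g) = 73,075 × [1 − ((1+0.0147)/(1+r))^7] / (r − 0.0147) = $371,028.05.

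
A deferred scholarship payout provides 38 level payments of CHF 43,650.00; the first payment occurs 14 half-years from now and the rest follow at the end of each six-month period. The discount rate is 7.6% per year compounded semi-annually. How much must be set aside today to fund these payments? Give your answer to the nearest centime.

Ordinary annuity of 38 payments, first payment at period 14.
Periodic rate r = 0.076/2 per half-year; n is counted in half-years.
The ordinary-annuity PV formula values the stream one period before the first payment (period 13); discount that back 13 periods:
PV₀ = 43,650 × [1 − (1+r)^−38] / r × (1+r)^−13 = CHF 535,901.87

CHF 535,901.87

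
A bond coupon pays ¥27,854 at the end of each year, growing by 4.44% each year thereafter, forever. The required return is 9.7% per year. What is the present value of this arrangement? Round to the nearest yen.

Periodic rate r = 0.097 per year.
Growing perpetuity (Gordon): PV = PMT₁ / (r − g) = 27,854 / (r − 0.0444) = ¥529,544.

¥529,544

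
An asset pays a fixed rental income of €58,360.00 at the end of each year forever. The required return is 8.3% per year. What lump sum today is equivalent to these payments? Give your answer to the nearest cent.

Periodic rate r = 0.083 per year.
Level perpetuity: PV = PMT / r = 58,360 / (0.083) = €703,132.53.

€703,132.53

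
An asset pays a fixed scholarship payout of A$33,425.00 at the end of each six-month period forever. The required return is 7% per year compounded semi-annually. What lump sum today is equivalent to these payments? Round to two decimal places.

A$955,000.00

Periodic rate r = 0.07/2 per half-year.
Level perpetuity: PV = PMT / r = 33,425 / (0.07/2) = A$955,000.00.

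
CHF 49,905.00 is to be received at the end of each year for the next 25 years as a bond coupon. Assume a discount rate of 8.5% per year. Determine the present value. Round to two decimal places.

This is an ordinary annuity: 25 payments of CHF 49,905.00 at the end of each year.
Periodic rate r = 0.085 per year.
PV = PMT × [(1 − (1+r)^−n)/r] = 49,905 × [1 − (1+r)^−25] / r = CHF 510,737.29

CHF 510,737.29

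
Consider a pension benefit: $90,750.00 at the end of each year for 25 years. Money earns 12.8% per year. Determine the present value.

This is an ordinary annuity: 25 payments of $90,750.00 at the end of each year.
Periodic rate r = 0.128 per year.
PV = PMT × [(1 − (1+r)^−n)/r] = 90,750 × [1 − (1+r)^−25] / r = $674,077.64

$674,077.64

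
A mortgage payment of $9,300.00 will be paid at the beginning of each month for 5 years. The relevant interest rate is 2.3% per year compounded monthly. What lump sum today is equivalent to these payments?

$527,643.67

This is an annuity due: 60 payments of $9,300.00 at the beginning of each month.
Periodic rate r = 0.023/12 per month; n is counted in months.
PV = PMT × [(1 − (1+r)^−n)/r] × (1+r) = 9,300 × [1 − (1+r)^−60] / r × (1+r) = $527,643.67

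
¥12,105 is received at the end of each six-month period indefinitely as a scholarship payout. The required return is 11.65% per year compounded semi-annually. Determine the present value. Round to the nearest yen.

Periodic rate r = 0.1165/2 per half-year.
Level perpetuity: PV = PMT / r = 12,105 / (0.1165/2) = ¥207,811.

¥207,811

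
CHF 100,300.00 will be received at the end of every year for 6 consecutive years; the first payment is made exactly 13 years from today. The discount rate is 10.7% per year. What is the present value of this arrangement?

CHF 126,382.80

Ordinary annuity of 6 payments, first payment at period 13.
Periodic rate r = 0.107 per year.
The ordinary-annuity PV formula values the stream one period before the first payment (period 12); discount that back 12 periods:
PV₀ = 100,300 × [1 − (1+r)^−6] / r × (1+r)^−12 = CHF 126,382.80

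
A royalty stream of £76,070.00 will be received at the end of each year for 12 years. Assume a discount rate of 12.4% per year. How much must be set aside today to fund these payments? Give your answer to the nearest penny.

This is an ordinary annuity: 12 payments of £76,070.00 at the end of each year.
Periodic rate r = 0.124 per year.
PV = PMT × [(1 − (1+r)^−n)/r] = 76,070 × [1 − (1+r)^−12] / r = £462,600.14

£462,600.14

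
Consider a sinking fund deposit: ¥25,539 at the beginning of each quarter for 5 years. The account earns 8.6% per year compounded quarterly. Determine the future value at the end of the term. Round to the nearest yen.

This is an annuity due: 20 deposits of ¥25,539 at the beginning of each quarter.
Periodic rate r = 0.086/4 per quarter; n is counted in quarters.
FV = PMT × [((1+r)^n − 1)/r] × (1+r) = 25,539 × [(1+r)^20 − 1] / r × (1+r) = ¥643,427

¥643,427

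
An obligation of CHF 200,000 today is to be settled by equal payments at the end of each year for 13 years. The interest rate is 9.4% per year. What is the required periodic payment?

CHF 27,286.33

Level ordinary annuity; solve PV = PMT × [(1 − (1+r)^−n)/r] for PMT.
Periodic rate r = 0.094 per year.
With n = 13: PMT = 200,000 / ([(1 − (1+r)^−n)/r]) = CHF 27,286.33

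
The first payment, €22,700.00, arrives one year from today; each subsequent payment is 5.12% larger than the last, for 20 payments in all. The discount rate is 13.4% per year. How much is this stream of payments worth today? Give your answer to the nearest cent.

€213,976.07

Periodic rate r = 0.134 per year.
Growing ordinary annuity: PV = PMT₁ × [1 − ((1+g)/(1+r))^n] / (r − g) = 22,700 × [1 − ((1+0.0512)/(1+r))^20] / (r − 0.0512) = €213,976.07.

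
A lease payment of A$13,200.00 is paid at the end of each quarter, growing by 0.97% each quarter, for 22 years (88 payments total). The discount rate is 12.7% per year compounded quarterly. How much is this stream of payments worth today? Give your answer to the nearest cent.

Periodic rate r = 0.127/4 per quarter; n is counted in quarters.
Growing ordinary annuity: PV = PMT₁ × [1 − ((1+g)/(1+r))^n] / (r − g) = 13,200 × [1 − ((1+0.0097)/(1+r))^88] / (r − 0.0097) = A$509,198.04.

A$509,198.04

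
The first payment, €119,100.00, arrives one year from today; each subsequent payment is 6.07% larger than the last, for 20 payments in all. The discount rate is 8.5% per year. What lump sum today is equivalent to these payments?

Periodic rate r = 0.085 per year.
Growing ordinary annuity: PV = PMT₁ × [1 − ((1+g)/(1+r))^n] / (r − g) = 119,100 × [1 − ((1+0.0607)/(1+r))^20] / (r − 0.0607) = €1,785,488.17.

€1,785,488.17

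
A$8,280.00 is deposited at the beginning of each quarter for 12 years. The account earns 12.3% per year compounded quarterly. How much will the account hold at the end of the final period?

This is an annuity due: 48 deposits of A$8,280.00 at the beginning of each quarter.
Periodic rate r = 0.123/4 per quarter; n is counted in quarters.
FV = PMT × [((1+r)^n − 1)/r] × (1+r) = 8,280 × [(1+r)^48 − 1] / r × (1+r) = A$910,130.62

A$910,130.62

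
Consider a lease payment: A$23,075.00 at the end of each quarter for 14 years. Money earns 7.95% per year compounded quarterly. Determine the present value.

This is an ordinary annuity: 56 payments of A$23,075.00 at the end of each quarter.
Periodic rate r = 0.0795/4 per quarter; n is counted in quarters.
PV = PMT × [(1 − (1+r)^−n)/r] = 23,075 × [1 − (1+r)^−56] / r = A$775,345.41

A$775,345.41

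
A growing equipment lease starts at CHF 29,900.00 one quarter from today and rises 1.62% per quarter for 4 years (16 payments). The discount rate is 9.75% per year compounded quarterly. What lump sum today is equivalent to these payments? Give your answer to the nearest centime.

Periodic rate r = 0.0975/4 per quarter; n is counted in quarters.
Growing ordinary annuity: PV = PMT₁ × [1 − ((1+g)/(1+r))^n] / (r − g) = 29,900 × [1 − ((1+0.0162)/(1+r))^16] / (r − 0.0162) = CHF 440,078.40.

CHF 440,078.40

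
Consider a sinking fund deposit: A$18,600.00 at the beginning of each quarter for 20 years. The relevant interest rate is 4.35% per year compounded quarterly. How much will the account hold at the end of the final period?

This is an annuity due: 80 deposits of A$18,600.00 at the beginning of each quarter.
Periodic rate r = 0.0435/4 per quarter; n is counted in quarters.
FV = PMT × [((1+r)^n − 1)/r] × (1+r) = 18,600 × [(1+r)^80 − 1] / r × (1+r) = A$2,378,555.67

A$2,378,555.67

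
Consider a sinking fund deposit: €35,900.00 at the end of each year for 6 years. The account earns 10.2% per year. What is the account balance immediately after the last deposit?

This is an ordinary annuity: 6 deposits of €35,900.00 at the end of each year.
Periodic rate r = 0.102 per year.
FV = PMT × [((1+r)^n − 1)/r] = 35,900 × [(1+r)^6 − 1] / r = €278,392.24

€278,392.24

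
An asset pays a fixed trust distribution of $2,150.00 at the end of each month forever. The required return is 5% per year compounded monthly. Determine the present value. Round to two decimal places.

Periodic rate r = 0.05/12 per month.
Level perpetuity: PV = PMT / r = 2,150 / (0.05/12) = $516,000.00.

$516,000.00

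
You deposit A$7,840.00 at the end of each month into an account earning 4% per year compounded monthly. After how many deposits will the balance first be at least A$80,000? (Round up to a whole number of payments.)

11 payments

Periodic rate r = 0.04/12 per month; n is counted in months.
Ordinary annuity FV: 80,000 = 7,840 × [((1+r)^n − 1)/r].
(1+r)^n = 1 + 80,000 × r / 7,840, so n = ln(1 + 80,000·r/7,840) / ln(1+r) = 10.05.
Round up to a whole number of payments: n = 11.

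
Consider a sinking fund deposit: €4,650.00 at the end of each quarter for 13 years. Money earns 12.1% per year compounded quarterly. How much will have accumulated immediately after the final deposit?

€570,290.02

This is an ordinary annuity: 52 deposits of €4,650.00 at the end of each quarter.
Periodic rate r = 0.121/4 per quarter; n is counted in quarters.
FV = PMT × [((1+r)^n − 1)/r] = 4,650 × [(1+r)^52 − 1] / r = €570,290.02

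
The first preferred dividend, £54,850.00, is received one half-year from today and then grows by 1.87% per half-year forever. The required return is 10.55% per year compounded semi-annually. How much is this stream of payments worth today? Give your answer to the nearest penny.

£1,610,866.37

Periodic rate r = 0.1055/2 per half-year.
Growing perpetuity (Gordon): PV = PMT₁ / (r − g) = 54,850 / (r − 0.0187) = £1,610,866.37.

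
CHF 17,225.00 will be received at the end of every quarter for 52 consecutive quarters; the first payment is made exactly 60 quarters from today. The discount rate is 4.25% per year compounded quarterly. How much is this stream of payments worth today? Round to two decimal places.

CHF 367,421.32

Ordinary annuity of 52 payments, first payment at period 60.
Periodic rate r = 0.0425/4 per quarter; n is counted in quarters.
The ordinary-annuity PV formula values the stream one period before the first payment (period 59); discount that back 59 periods:
PV₀ = 17,225 × [1 − (1+r)^−52] / r × (1+r)^−59 = CHF 367,421.32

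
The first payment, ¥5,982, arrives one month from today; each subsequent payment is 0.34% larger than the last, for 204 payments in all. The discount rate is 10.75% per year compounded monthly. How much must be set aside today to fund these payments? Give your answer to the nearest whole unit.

¥727,501

Periodic rate r = 0.1075/12 per month; n is counted in months.
Growing ordinary annuity: PV = PMT₁ × [1 − ((1+g)/(1+r))^n] / (r − g) = 5,982 × [1 − ((1+0.0034)/(1+r))^204] / (r − 0.0034) = ¥727,501.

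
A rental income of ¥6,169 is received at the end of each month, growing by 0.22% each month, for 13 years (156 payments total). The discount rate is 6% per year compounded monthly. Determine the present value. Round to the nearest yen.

Periodic rate r = 0.06/12 per month; n is counted in months.
Growing ordinary annuity: PV = PMT₁ × [1 − ((1+g)/(1+r))^n] / (r − g) = 6,169 × [1 − ((1+0.0022)/(1+r))^156] / (r − 0.0022) = ¥777,484.

¥777,484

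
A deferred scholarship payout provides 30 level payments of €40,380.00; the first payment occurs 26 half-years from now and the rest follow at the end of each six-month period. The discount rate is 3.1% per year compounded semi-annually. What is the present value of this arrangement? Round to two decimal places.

Ordinary annuity of 30 payments, first payment at period 26.
Periodic rate r = 0.031/2 per half-year; n is counted in half-years.
The ordinary-annuity PV formula values the stream one period before the first payment (period 25); discount that back 25 periods:
PV₀ = 40,380 × [1 − (1+r)^−30] / r × (1+r)^−25 = €655,529.63

€655,529.63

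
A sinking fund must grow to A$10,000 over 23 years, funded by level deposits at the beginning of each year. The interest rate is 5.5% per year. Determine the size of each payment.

A$214.88

Level annuity due; solve FV = PMT × [((1+r)^n − 1)/r] × (1+r) for PMT.
Periodic rate r = 0.055 per year.
With n = 23: PMT = 10,000 / ([((1+r)^n − 1)/r] × (1+r)) = A$214.88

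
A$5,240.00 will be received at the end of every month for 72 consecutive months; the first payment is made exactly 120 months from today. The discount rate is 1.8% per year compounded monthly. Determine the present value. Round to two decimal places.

Ordinary annuity of 72 payments, first payment at period 120.
Periodic rate r = 0.018/12 per month; n is counted in months.
The ordinary-annuity PV formula values the stream one period before the first payment (period 119); discount that back 119 periods:
PV₀ = 5,240 × [1 − (1+r)^−72] / r × (1+r)^−119 = A$298,986.23

A$298,986.23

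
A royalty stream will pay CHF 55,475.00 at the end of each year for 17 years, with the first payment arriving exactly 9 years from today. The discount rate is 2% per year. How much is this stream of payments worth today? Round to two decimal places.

CHF 676,682.66

Ordinary annuity of 17 payments, first payment at period 9.
Periodic rate r = 0.02 per year.
The ordinary-annuity PV formula values the stream one period before the first payment (period 8); discount that back 8 periods:
PV₀ = 55,475 × [1 − (1+r)^−17] / r × (1+r)^−8 = CHF 676,682.66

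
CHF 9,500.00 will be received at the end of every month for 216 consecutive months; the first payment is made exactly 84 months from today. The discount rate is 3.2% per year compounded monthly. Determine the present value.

Ordinary annuity of 216 payments, first payment at period 84.
Periodic rate r = 0.032/12 per month; n is counted in months.
The ordinary-annuity PV formula values the stream one period before the first payment (period 83); discount that back 83 periods:
PV₀ = 9,500 × [1 − (1+r)^−216] / r × (1+r)^−83 = CHF 1,249,292.08

CHF 1,249,292.08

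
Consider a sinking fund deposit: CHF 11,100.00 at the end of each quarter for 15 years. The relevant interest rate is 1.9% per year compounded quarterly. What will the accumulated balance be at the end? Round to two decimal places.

This is an ordinary annuity: 60 deposits of CHF 11,100.00 at the end of each quarter.
Periodic rate r = 0.019/4 per quarter; n is counted in quarters.
FV = PMT × [((1+r)^n − 1)/r] = 11,100 × [(1+r)^60 − 1] / r = CHF 768,505.79

CHF 768,505.79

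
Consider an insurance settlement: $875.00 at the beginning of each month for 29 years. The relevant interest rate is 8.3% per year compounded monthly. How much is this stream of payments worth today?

This is an annuity due: 348 payments of $875.00 at the beginning of each month.
Periodic rate r = 0.083/12 per month; n is counted in months.
PV = PMT × [(1 − (1+r)^−n)/r] × (1+r) = 875 × [1 − (1+r)^−348] / r × (1+r) = $115,810.41

$115,810.41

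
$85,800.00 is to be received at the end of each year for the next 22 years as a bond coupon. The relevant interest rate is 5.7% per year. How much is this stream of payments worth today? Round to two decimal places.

This is an ordinary annuity: 22 payments of $85,800.00 at the end of each year.
Periodic rate r = 0.057 per year.
PV = PMT × [(1 − (1+r)^−n)/r] = 85,800 × [1 − (1+r)^−22] / r = $1,060,670.06

$1,060,670.06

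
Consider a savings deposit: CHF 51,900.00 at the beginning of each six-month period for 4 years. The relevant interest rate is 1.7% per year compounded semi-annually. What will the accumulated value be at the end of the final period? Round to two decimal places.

This is an annuity due: 8 deposits of CHF 51,900.00 at the beginning of each six-month period.
Periodic rate r = 0.017/2 per half-year; n is counted in half-years.
FV = PMT × [((1+r)^n − 1)/r] × (1+r) = 51,900 × [(1+r)^8 − 1] / r × (1+r) = CHF 431,400.43

CHF 431,400.43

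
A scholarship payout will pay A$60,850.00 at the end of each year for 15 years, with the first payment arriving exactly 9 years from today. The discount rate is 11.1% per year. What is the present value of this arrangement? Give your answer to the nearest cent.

Ordinary annuity of 15 payments, first payment at period 9.
Periodic rate r = 0.111 per year.
The ordinary-annuity PV formula values the stream one period before the first payment (period 8); discount that back 8 periods:
PV₀ = 60,850 × [1 − (1+r)^−15] / r × (1+r)^−8 = A$187,471.87

A$187,471.87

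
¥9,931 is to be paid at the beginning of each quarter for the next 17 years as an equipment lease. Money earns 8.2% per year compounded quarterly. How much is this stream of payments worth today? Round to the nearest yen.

¥369,985

This is an annuity due: 68 payments of ¥9,931 at the beginning of each quarter.
Periodic rate r = 0.082/4 per quarter; n is counted in quarters.
PV = PMT × [(1 − (1+r)^−n)/r] × (1+r) = 9,931 × [1 − (1+r)^−68] / r × (1+r) = ¥369,985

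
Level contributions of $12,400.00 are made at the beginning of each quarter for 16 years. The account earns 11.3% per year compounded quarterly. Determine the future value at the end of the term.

$2,232,893.11

This is an annuity due: 64 deposits of $12,400.00 at the beginning of each quarter.
Periodic rate r = 0.113/4 per quarter; n is counted in quarters.
FV = PMT × [((1+r)^n − 1)/r] × (1+r) = 12,400 × [(1+r)^64 − 1] / r × (1+r) = $2,232,893.11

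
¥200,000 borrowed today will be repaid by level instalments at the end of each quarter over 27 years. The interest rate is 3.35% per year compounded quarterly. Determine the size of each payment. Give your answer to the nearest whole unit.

Level ordinary annuity; solve PV = PMT × [(1 − (1+r)^−n)/r] for PMT.
Periodic rate r = 0.0335/4 per quarter; n is counted in quarters.
With n = 108: PMT = 200,000 / ([(1 − (1+r)^−n)/r]) = ¥2,821

¥2,821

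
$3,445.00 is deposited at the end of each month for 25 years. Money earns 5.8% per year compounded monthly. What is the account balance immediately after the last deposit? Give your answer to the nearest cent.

This is an ordinary annuity: 300 deposits of $3,445.00 at the end of each month.
Periodic rate r = 0.058/12 per month; n is counted in months.
FV = PMT × [((1+r)^n − 1)/r] = 3,445 × [(1+r)^300 − 1] / r = $2,315,218.04

$2,315,218.04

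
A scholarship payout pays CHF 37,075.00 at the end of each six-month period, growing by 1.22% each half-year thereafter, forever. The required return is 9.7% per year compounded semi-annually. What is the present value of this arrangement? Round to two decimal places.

CHF 1,021,349.86

Periodic rate r = 0.097/2 per half-year.
Growing perpetuity (Gordon): PV = PMT₁ / (r − g) = 37,075 / (r − 0.0122) = CHF 1,021,349.86.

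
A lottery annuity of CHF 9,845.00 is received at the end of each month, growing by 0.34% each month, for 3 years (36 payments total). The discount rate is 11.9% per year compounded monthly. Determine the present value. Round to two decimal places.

Periodic rate r = 0.119/12 per month; n is counted in months.
Growing ordinary annuity: PV = PMT₁ × [1 − ((1+g)/(1+r))^n] / (r − g) = 9,845 × [1 − ((1+0.0034)/(1+r))^36] / (r − 0.0034) = CHF 314,061.02.

CHF 314,061.02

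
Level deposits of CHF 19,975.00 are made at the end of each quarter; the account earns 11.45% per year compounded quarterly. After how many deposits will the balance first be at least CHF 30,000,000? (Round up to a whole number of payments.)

Periodic rate r = 0.1145/4 per quarter; n is counted in quarters.
Ordinary annuity FV: 30,000,000 = 19,975 × [((1+r)^n − 1)/r].
(1+r)^n = 1 + 30,000,000 × r / 19,975, so n = ln(1 + 30,000,000·r/19,975) / ln(1+r) = 134.07.
Round up to a whole number of payments: n = 135.

135 payments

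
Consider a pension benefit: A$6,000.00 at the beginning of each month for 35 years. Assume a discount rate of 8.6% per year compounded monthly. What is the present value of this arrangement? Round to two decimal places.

This is an annuity due: 420 payments of A$6,000.00 at the beginning of each month.
Periodic rate r = 0.086/12 per month; n is counted in months.
PV = PMT × [(1 − (1+r)^−n)/r] × (1+r) = 6,000 × [1 − (1+r)^−420] / r × (1+r) = A$801,197.53

A$801,197.53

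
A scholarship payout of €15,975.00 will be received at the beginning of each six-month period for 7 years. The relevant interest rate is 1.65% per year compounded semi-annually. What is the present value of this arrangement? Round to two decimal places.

€212,135.61

This is an annuity due: 14 payments of €15,975.00 at the beginning of each six-month period.
Periodic rate r = 0.0165/2 per half-year; n is counted in half-years.
PV = PMT × [(1 − (1+r)^−n)/r] × (1+r) = 15,975 × [1 − (1+r)^−14] / r × (1+r) = €212,135.61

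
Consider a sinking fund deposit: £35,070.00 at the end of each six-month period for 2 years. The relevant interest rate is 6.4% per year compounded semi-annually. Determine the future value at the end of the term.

This is an ordinary annuity: 4 deposits of £35,070.00 at the end of each six-month period.
Periodic rate r = 0.064/2 per half-year; n is counted in half-years.
FV = PMT × [((1+r)^n − 1)/r] = 35,070 × [(1+r)^4 − 1] / r = £147,158.24

£147,158.24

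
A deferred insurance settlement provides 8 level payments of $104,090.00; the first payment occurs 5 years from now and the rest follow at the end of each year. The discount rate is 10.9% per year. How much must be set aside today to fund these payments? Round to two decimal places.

Ordinary annuity of 8 payments, first payment at period 5.
Periodic rate r = 0.109 per year.
The ordinary-annuity PV formula values the stream one period before the first payment (period 4); discount that back 4 periods:
PV₀ = 104,090 × [1 − (1+r)^−8] / r × (1+r)^−4 = $355,396.65

$355,396.65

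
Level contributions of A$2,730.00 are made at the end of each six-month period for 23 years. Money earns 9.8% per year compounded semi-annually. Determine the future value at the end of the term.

This is an ordinary annuity: 46 deposits of A$2,730.00 at the end of each six-month period.
Periodic rate r = 0.098/2 per half-year; n is counted in half-years.
FV = PMT × [((1+r)^n − 1)/r] = 2,730 × [(1+r)^46 − 1] / r = A$447,368.00

A$447,368.00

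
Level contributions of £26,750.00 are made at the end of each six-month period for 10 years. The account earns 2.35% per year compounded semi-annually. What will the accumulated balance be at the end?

£599,147.98

This is an ordinary annuity: 20 deposits of £26,750.00 at the end of each six-month period.
Periodic rate r = 0.0235/2 per half-year; n is counted in half-years.
FV = PMT × [((1+r)^n − 1)/r] = 26,750 × [(1+r)^20 − 1] / r = £599,147.98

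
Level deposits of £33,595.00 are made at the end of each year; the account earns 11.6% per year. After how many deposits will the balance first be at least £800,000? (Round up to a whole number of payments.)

13 payments

Periodic rate r = 0.116 per year.
Ordinary annuity FV: 800,000 = 33,595 × [((1+r)^n − 1)/r].
(1+r)^n = 1 + 800,000 × r / 33,595, so n = ln(1 + 800,000·r/33,595) / ln(1+r) = 12.07.
Round up to a whole number of payments: n = 13.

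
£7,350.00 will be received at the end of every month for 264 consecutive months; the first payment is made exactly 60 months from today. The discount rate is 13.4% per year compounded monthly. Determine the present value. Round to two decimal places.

£323,616.30

Ordinary annuity of 264 payments, first payment at period 60.
Periodic rate r = 0.134/12 per month; n is counted in months.
The ordinary-annuity PV formula values the stream one period before the first payment (period 59); discount that back 59 periods:
PV₀ = 7,350 × [1 − (1+r)^−264] / r × (1+r)^−59 = £323,616.30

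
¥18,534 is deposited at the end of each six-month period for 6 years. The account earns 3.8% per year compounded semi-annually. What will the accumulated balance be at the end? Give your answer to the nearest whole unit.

¥247,186

This is an ordinary annuity: 12 deposits of ¥18,534 at the end of each six-month period.
Periodic rate r = 0.038/2 per half-year; n is counted in half-years.
FV = PMT × [((1+r)^n − 1)/r] = 18,534 × [(1+r)^12 − 1] / r = ¥247,186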